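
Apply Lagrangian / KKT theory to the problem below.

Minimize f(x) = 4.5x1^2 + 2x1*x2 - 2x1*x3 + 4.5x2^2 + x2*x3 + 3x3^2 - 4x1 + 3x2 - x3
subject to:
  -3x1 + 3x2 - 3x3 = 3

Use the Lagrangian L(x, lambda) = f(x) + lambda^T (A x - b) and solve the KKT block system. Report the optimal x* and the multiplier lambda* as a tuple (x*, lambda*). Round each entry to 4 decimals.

Form the Lagrangian:
  L(x, lambda) = (1/2) x^T Q x + c^T x + lambda^T (A x - b)
Stationarity (grad_x L = 0): Q x + c + A^T lambda = 0.
Primal feasibility: A x = b.

This gives the KKT block system:
  [ Q   A^T ] [ x     ]   [-c ]
  [ A    0  ] [ lambda ] = [ b ]

Solving the linear system:
  x*      = (-0.1825, 0.219, -0.5985)
  lambda* = (-1.3358)
  f(x*)   = 2.9964

x* = (-0.1825, 0.219, -0.5985), lambda* = (-1.3358)


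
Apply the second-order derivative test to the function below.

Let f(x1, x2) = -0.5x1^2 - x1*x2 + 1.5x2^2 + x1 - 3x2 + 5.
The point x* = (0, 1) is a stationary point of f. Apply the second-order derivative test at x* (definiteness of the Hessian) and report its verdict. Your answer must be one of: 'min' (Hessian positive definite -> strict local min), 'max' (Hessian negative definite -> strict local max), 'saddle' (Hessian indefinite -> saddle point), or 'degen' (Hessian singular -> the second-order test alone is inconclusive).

Compute the Hessian H = grad^2 f:
  H = [[-1, -1], [-1, 3]]
Verify stationarity: grad f(x*) = H x* + g = (0, 0).
Eigenvalues of H: -1.2361, 3.2361.
Eigenvalues have mixed signs, so H is indefinite -> x* is a saddle point.

saddle


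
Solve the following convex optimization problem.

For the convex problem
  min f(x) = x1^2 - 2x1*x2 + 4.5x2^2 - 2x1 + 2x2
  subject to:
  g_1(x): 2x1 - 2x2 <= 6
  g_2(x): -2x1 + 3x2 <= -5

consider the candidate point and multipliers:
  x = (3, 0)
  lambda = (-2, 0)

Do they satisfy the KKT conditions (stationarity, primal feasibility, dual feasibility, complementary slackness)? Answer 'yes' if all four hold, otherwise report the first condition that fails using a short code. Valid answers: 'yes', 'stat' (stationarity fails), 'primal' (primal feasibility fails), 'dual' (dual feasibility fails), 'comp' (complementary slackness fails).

Gradient of f: grad f(x) = Q x + c = (4, -4)
Constraint values g_i(x) = a_i^T x - b_i:
  g_1((3, 0)) = 0
  g_2((3, 0)) = -1
Stationarity residual: grad f(x) + sum_i lambda_i a_i = (0, 0)
  -> stationarity OK
Primal feasibility (all g_i <= 0): OK
Dual feasibility (all lambda_i >= 0): FAILS
Complementary slackness (lambda_i * g_i(x) = 0 for all i): OK

Verdict: the first failing condition is dual_feasibility -> dual.

dual


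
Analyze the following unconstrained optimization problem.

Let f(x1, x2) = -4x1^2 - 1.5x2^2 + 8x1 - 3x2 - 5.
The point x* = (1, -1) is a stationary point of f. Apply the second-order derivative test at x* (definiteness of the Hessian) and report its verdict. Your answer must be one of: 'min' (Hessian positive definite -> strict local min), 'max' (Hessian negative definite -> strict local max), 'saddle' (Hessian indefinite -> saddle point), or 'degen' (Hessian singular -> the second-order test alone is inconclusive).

Compute the Hessian H = grad^2 f:
  H = [[-8, 0], [0, -3]]
Verify stationarity: grad f(x*) = H x* + g = (0, 0).
Eigenvalues of H: -8, -3.
Both eigenvalues < 0, so H is negative definite -> x* is a strict local max.

max


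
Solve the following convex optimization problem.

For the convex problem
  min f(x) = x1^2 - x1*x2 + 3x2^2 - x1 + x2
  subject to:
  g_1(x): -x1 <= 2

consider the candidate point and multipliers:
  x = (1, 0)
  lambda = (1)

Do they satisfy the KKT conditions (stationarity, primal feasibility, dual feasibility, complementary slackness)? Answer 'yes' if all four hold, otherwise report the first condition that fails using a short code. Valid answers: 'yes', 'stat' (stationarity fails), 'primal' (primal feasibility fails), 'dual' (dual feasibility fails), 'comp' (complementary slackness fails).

Gradient of f: grad f(x) = Q x + c = (1, 0)
Constraint values g_i(x) = a_i^T x - b_i:
  g_1((1, 0)) = -3
Stationarity residual: grad f(x) + sum_i lambda_i a_i = (0, 0)
  -> stationarity OK
Primal feasibility (all g_i <= 0): OK
Dual feasibility (all lambda_i >= 0): OK
Complementary slackness (lambda_i * g_i(x) = 0 for all i): FAILS

Verdict: the first failing condition is complementary_slackness -> comp.

comp


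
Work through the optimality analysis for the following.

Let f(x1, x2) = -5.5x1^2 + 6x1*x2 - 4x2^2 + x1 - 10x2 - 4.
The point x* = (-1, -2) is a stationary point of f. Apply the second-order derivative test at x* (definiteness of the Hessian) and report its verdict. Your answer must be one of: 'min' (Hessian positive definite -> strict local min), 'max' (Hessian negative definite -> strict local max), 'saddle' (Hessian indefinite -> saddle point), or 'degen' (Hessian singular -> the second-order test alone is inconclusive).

Compute the Hessian H = grad^2 f:
  H = [[-11, 6], [6, -8]]
Verify stationarity: grad f(x*) = H x* + g = (0, 0).
Eigenvalues of H: -15.6847, -3.3153.
Both eigenvalues < 0, so H is negative definite -> x* is a strict local max.

max


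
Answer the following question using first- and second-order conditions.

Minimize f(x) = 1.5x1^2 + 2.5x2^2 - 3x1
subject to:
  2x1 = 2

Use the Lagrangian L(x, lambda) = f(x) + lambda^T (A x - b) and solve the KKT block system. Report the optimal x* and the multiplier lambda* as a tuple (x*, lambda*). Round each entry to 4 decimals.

Form the Lagrangian:
  L(x, lambda) = (1/2) x^T Q x + c^T x + lambda^T (A x - b)
Stationarity (grad_x L = 0): Q x + c + A^T lambda = 0.
Primal feasibility: A x = b.

This gives the KKT block system:
  [ Q   A^T ] [ x     ]   [-c ]
  [ A    0  ] [ lambda ] = [ b ]

Solving the linear system:
  x*      = (1, 0)
  lambda* = (0)
  f(x*)   = -1.5

x* = (1, 0), lambda* = (0)


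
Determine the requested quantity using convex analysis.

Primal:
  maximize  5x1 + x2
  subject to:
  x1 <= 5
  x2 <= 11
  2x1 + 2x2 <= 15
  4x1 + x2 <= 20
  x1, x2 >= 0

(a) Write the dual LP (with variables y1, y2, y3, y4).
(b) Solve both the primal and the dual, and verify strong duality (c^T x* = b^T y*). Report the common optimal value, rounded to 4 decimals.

The standard primal-dual pair for 'max c^T x s.t. A x <= b, x >= 0' is:
  Dual:  min b^T y  s.t.  A^T y >= c,  y >= 0.

So the dual LP is:
  minimize  5y1 + 11y2 + 15y3 + 20y4
  subject to:
    y1 + 2y3 + 4y4 >= 5
    y2 + 2y3 + y4 >= 1
    y1, y2, y3, y4 >= 0

Solving the primal: x* = (5, 0).
  primal value c^T x* = 25.
Solving the dual: y* = (1, 0, 0, 1).
  dual value b^T y* = 25.
Strong duality: c^T x* = b^T y*. Confirmed.

25


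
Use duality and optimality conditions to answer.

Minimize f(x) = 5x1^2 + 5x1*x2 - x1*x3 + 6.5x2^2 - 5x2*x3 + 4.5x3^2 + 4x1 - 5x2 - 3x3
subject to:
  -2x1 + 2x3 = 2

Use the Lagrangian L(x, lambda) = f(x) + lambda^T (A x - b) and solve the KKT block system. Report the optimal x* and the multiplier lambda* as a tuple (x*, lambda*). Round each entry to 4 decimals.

Form the Lagrangian:
  L(x, lambda) = (1/2) x^T Q x + c^T x + lambda^T (A x - b)
Stationarity (grad_x L = 0): Q x + c + A^T lambda = 0.
Primal feasibility: A x = b.

This gives the KKT block system:
  [ Q   A^T ] [ x     ]   [-c ]
  [ A    0  ] [ lambda ] = [ b ]

Solving the linear system:
  x*      = (-0.5294, 0.7692, 0.4706)
  lambda* = (1.0407)
  f(x*)   = -4.7285

x* = (-0.5294, 0.7692, 0.4706), lambda* = (1.0407)


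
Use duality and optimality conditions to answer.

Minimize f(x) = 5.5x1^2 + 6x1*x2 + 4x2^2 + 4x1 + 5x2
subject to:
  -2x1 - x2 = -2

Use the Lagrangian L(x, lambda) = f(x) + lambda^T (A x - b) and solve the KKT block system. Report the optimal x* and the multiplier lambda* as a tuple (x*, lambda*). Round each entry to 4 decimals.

Form the Lagrangian:
  L(x, lambda) = (1/2) x^T Q x + c^T x + lambda^T (A x - b)
Stationarity (grad_x L = 0): Q x + c + A^T lambda = 0.
Primal feasibility: A x = b.

This gives the KKT block system:
  [ Q   A^T ] [ x     ]   [-c ]
  [ A    0  ] [ lambda ] = [ b ]

Solving the linear system:
  x*      = (1.3684, -0.7368)
  lambda* = (7.3158)
  f(x*)   = 8.2105

x* = (1.3684, -0.7368), lambda* = (7.3158)


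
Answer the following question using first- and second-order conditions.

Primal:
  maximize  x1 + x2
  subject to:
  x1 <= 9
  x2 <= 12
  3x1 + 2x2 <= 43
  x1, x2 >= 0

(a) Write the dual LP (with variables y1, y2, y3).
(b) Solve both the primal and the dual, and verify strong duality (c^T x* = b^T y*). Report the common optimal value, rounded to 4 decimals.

The standard primal-dual pair for 'max c^T x s.t. A x <= b, x >= 0' is:
  Dual:  min b^T y  s.t.  A^T y >= c,  y >= 0.

So the dual LP is:
  minimize  9y1 + 12y2 + 43y3
  subject to:
    y1 + 3y3 >= 1
    y2 + 2y3 >= 1
    y1, y2, y3 >= 0

Solving the primal: x* = (6.3333, 12).
  primal value c^T x* = 18.3333.
Solving the dual: y* = (0, 0.3333, 0.3333).
  dual value b^T y* = 18.3333.
Strong duality: c^T x* = b^T y*. Confirmed.

18.3333


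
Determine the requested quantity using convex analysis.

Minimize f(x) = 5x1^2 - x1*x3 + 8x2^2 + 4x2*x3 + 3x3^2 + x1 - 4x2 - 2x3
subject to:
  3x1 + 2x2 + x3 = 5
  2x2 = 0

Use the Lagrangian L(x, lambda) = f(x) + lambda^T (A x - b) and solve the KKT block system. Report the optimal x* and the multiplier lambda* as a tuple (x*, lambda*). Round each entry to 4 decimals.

Form the Lagrangian:
  L(x, lambda) = (1/2) x^T Q x + c^T x + lambda^T (A x - b)
Stationarity (grad_x L = 0): Q x + c + A^T lambda = 0.
Primal feasibility: A x = b.

This gives the KKT block system:
  [ Q   A^T ] [ x     ]   [-c ]
  [ A    0  ] [ lambda ] = [ b ]

Solving the linear system:
  x*      = (1.2571, 0, 1.2286)
  lambda* = (-4.1143, 3.6571)
  f(x*)   = 9.6857

x* = (1.2571, 0, 1.2286), lambda* = (-4.1143, 3.6571)


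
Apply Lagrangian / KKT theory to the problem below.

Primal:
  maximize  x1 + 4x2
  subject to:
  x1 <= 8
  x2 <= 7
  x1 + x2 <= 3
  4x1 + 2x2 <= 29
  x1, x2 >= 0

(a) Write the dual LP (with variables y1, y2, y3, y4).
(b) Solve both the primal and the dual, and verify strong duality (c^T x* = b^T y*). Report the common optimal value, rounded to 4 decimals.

The standard primal-dual pair for 'max c^T x s.t. A x <= b, x >= 0' is:
  Dual:  min b^T y  s.t.  A^T y >= c,  y >= 0.

So the dual LP is:
  minimize  8y1 + 7y2 + 3y3 + 29y4
  subject to:
    y1 + y3 + 4y4 >= 1
    y2 + y3 + 2y4 >= 4
    y1, y2, y3, y4 >= 0

Solving the primal: x* = (0, 3).
  primal value c^T x* = 12.
Solving the dual: y* = (0, 0, 4, 0).
  dual value b^T y* = 12.
Strong duality: c^T x* = b^T y*. Confirmed.

12


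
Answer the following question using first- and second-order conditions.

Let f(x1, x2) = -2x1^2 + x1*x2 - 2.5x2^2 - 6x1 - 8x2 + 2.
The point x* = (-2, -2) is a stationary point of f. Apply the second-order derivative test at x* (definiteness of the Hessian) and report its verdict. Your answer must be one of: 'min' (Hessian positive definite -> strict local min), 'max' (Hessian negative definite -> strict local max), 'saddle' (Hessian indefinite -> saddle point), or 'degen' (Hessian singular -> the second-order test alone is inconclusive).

Compute the Hessian H = grad^2 f:
  H = [[-4, 1], [1, -5]]
Verify stationarity: grad f(x*) = H x* + g = (0, 0).
Eigenvalues of H: -5.618, -3.382.
Both eigenvalues < 0, so H is negative definite -> x* is a strict local max.

max


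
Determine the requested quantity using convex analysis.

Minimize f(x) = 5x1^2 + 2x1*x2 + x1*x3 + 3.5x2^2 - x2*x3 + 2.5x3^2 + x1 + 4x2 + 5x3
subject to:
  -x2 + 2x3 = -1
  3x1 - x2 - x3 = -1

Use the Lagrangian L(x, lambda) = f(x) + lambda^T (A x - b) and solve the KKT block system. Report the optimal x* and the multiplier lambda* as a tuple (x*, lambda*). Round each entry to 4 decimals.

Form the Lagrangian:
  L(x, lambda) = (1/2) x^T Q x + c^T x + lambda^T (A x - b)
Stationarity (grad_x L = 0): Q x + c + A^T lambda = 0.
Primal feasibility: A x = b.

This gives the KKT block system:
  [ Q   A^T ] [ x     ]   [-c ]
  [ A    0  ] [ lambda ] = [ b ]

Solving the linear system:
  x*      = (-0.5918, -0.1837, -0.5918)
  lambda* = (0.1633, 1.9592)
  f(x*)   = -1.0816

x* = (-0.5918, -0.1837, -0.5918), lambda* = (0.1633, 1.9592)


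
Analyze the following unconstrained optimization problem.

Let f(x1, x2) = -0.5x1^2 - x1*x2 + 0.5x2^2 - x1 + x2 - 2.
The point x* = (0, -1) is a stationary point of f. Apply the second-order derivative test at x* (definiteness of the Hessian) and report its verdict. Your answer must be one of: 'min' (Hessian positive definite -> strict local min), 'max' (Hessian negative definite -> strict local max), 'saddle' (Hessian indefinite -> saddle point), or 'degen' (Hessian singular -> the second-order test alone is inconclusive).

Compute the Hessian H = grad^2 f:
  H = [[-1, -1], [-1, 1]]
Verify stationarity: grad f(x*) = H x* + g = (0, 0).
Eigenvalues of H: -1.4142, 1.4142.
Eigenvalues have mixed signs, so H is indefinite -> x* is a saddle point.

saddle


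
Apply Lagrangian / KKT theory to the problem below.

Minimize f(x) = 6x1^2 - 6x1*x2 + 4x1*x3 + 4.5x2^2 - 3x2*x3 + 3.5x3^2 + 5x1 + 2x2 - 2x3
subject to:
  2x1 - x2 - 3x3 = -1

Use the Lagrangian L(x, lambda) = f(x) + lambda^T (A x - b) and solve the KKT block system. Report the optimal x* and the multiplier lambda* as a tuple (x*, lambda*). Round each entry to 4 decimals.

Form the Lagrangian:
  L(x, lambda) = (1/2) x^T Q x + c^T x + lambda^T (A x - b)
Stationarity (grad_x L = 0): Q x + c + A^T lambda = 0.
Primal feasibility: A x = b.

This gives the KKT block system:
  [ Q   A^T ] [ x     ]   [-c ]
  [ A    0  ] [ lambda ] = [ b ]

Solving the linear system:
  x*      = (-0.7109, -0.7327, 0.1036)
  lambda* = (-0.64)
  f(x*)   = -2.9336

x* = (-0.7109, -0.7327, 0.1036), lambda* = (-0.64)


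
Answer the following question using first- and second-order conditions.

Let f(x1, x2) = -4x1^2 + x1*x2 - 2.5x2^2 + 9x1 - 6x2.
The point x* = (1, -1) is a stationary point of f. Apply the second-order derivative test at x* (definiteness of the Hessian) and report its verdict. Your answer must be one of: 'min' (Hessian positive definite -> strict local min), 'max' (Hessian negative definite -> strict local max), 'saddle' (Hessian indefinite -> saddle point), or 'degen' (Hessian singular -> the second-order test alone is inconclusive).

Compute the Hessian H = grad^2 f:
  H = [[-8, 1], [1, -5]]
Verify stationarity: grad f(x*) = H x* + g = (0, 0).
Eigenvalues of H: -8.3028, -4.6972.
Both eigenvalues < 0, so H is negative definite -> x* is a strict local max.

max


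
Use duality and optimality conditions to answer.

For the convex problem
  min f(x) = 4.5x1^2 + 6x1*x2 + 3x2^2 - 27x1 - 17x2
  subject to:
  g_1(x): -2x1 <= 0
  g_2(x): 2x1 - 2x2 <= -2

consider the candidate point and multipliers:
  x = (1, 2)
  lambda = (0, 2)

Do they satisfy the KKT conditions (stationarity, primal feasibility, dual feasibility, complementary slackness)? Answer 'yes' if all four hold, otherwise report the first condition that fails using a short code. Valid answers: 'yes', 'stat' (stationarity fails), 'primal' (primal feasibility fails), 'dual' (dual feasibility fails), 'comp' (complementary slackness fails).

Gradient of f: grad f(x) = Q x + c = (-6, 1)
Constraint values g_i(x) = a_i^T x - b_i:
  g_1((1, 2)) = -2
  g_2((1, 2)) = 0
Stationarity residual: grad f(x) + sum_i lambda_i a_i = (-2, -3)
  -> stationarity FAILS
Primal feasibility (all g_i <= 0): OK
Dual feasibility (all lambda_i >= 0): OK
Complementary slackness (lambda_i * g_i(x) = 0 for all i): OK

Verdict: the first failing condition is stationarity -> stat.

stat


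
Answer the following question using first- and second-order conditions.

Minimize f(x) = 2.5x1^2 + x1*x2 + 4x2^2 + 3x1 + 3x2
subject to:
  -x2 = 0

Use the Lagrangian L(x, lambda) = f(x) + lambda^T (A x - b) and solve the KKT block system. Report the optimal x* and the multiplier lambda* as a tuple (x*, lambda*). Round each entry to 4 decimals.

Form the Lagrangian:
  L(x, lambda) = (1/2) x^T Q x + c^T x + lambda^T (A x - b)
Stationarity (grad_x L = 0): Q x + c + A^T lambda = 0.
Primal feasibility: A x = b.

This gives the KKT block system:
  [ Q   A^T ] [ x     ]   [-c ]
  [ A    0  ] [ lambda ] = [ b ]

Solving the linear system:
  x*      = (-0.6, 0)
  lambda* = (2.4)
  f(x*)   = -0.9

x* = (-0.6, 0), lambda* = (2.4)


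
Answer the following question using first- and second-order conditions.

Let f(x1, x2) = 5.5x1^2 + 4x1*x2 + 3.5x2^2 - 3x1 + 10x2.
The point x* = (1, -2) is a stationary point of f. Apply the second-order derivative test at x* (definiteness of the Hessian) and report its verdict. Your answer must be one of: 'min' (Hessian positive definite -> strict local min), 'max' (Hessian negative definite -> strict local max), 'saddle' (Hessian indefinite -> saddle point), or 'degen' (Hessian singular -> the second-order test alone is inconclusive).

Compute the Hessian H = grad^2 f:
  H = [[11, 4], [4, 7]]
Verify stationarity: grad f(x*) = H x* + g = (0, 0).
Eigenvalues of H: 4.5279, 13.4721.
Both eigenvalues > 0, so H is positive definite -> x* is a strict local min.

min


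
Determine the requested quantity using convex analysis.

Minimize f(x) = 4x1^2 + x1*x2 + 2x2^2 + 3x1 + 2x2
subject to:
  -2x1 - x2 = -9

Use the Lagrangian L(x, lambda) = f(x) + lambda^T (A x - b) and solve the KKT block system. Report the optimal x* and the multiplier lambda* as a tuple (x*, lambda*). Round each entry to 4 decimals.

Form the Lagrangian:
  L(x, lambda) = (1/2) x^T Q x + c^T x + lambda^T (A x - b)
Stationarity (grad_x L = 0): Q x + c + A^T lambda = 0.
Primal feasibility: A x = b.

This gives the KKT block system:
  [ Q   A^T ] [ x     ]   [-c ]
  [ A    0  ] [ lambda ] = [ b ]

Solving the linear system:
  x*      = (3.2, 2.6)
  lambda* = (15.6)
  f(x*)   = 77.6

x* = (3.2, 2.6), lambda* = (15.6)


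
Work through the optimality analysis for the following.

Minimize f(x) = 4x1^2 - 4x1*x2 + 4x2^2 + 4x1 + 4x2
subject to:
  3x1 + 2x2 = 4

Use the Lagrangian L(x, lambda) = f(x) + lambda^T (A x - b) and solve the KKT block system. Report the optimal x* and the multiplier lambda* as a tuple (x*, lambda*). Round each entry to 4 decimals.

Form the Lagrangian:
  L(x, lambda) = (1/2) x^T Q x + c^T x + lambda^T (A x - b)
Stationarity (grad_x L = 0): Q x + c + A^T lambda = 0.
Primal feasibility: A x = b.

This gives the KKT block system:
  [ Q   A^T ] [ x     ]   [-c ]
  [ A    0  ] [ lambda ] = [ b ]

Solving the linear system:
  x*      = (0.8947, 0.6579)
  lambda* = (-2.8421)
  f(x*)   = 8.7895

x* = (0.8947, 0.6579), lambda* = (-2.8421)


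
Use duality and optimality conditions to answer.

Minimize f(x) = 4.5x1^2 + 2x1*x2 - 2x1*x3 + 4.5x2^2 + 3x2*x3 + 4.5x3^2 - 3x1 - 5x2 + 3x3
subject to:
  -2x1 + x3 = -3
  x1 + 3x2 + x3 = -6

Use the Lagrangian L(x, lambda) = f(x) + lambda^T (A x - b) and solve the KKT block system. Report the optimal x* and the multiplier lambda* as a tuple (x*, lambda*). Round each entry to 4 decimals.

Form the Lagrangian:
  L(x, lambda) = (1/2) x^T Q x + c^T x + lambda^T (A x - b)
Stationarity (grad_x L = 0): Q x + c + A^T lambda = 0.
Primal feasibility: A x = b.

This gives the KKT block system:
  [ Q   A^T ] [ x     ]   [-c ]
  [ A    0  ] [ lambda ] = [ b ]

Solving the linear system:
  x*      = (1, -2, -1)
  lambda* = (6, 8)
  f(x*)   = 35

x* = (1, -2, -1), lambda* = (6, 8)


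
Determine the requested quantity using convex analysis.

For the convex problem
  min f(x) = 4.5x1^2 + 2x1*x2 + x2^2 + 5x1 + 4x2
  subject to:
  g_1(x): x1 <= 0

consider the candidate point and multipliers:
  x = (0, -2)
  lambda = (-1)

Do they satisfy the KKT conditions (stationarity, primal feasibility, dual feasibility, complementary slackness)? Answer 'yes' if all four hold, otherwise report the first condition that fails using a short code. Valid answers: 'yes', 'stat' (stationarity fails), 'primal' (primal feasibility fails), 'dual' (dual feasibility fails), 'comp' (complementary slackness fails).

Gradient of f: grad f(x) = Q x + c = (1, 0)
Constraint values g_i(x) = a_i^T x - b_i:
  g_1((0, -2)) = 0
Stationarity residual: grad f(x) + sum_i lambda_i a_i = (0, 0)
  -> stationarity OK
Primal feasibility (all g_i <= 0): OK
Dual feasibility (all lambda_i >= 0): FAILS
Complementary slackness (lambda_i * g_i(x) = 0 for all i): OK

Verdict: the first failing condition is dual_feasibility -> dual.

dual


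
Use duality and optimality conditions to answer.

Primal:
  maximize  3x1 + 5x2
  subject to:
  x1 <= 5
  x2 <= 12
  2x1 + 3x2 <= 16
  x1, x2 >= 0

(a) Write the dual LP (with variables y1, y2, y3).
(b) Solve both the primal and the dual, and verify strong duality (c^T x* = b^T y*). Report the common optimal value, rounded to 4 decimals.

The standard primal-dual pair for 'max c^T x s.t. A x <= b, x >= 0' is:
  Dual:  min b^T y  s.t.  A^T y >= c,  y >= 0.

So the dual LP is:
  minimize  5y1 + 12y2 + 16y3
  subject to:
    y1 + 2y3 >= 3
    y2 + 3y3 >= 5
    y1, y2, y3 >= 0

Solving the primal: x* = (0, 5.3333).
  primal value c^T x* = 26.6667.
Solving the dual: y* = (0, 0, 1.6667).
  dual value b^T y* = 26.6667.
Strong duality: c^T x* = b^T y*. Confirmed.

26.6667


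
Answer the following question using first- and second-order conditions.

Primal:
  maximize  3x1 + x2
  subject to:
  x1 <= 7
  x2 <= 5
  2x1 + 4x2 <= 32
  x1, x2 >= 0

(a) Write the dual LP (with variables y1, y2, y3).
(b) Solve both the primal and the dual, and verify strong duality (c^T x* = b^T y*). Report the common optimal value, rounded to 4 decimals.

The standard primal-dual pair for 'max c^T x s.t. A x <= b, x >= 0' is:
  Dual:  min b^T y  s.t.  A^T y >= c,  y >= 0.

So the dual LP is:
  minimize  7y1 + 5y2 + 32y3
  subject to:
    y1 + 2y3 >= 3
    y2 + 4y3 >= 1
    y1, y2, y3 >= 0

Solving the primal: x* = (7, 4.5).
  primal value c^T x* = 25.5.
Solving the dual: y* = (2.5, 0, 0.25).
  dual value b^T y* = 25.5.
Strong duality: c^T x* = b^T y*. Confirmed.

25.5


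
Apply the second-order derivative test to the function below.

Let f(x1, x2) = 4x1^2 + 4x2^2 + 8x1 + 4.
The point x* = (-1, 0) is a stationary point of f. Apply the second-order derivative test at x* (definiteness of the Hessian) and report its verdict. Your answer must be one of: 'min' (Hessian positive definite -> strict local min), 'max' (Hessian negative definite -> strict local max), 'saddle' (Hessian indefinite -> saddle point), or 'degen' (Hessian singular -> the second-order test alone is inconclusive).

Compute the Hessian H = grad^2 f:
  H = [[8, 0], [0, 8]]
Verify stationarity: grad f(x*) = H x* + g = (0, 0).
Eigenvalues of H: 8, 8.
Both eigenvalues > 0, so H is positive definite -> x* is a strict local min.

min


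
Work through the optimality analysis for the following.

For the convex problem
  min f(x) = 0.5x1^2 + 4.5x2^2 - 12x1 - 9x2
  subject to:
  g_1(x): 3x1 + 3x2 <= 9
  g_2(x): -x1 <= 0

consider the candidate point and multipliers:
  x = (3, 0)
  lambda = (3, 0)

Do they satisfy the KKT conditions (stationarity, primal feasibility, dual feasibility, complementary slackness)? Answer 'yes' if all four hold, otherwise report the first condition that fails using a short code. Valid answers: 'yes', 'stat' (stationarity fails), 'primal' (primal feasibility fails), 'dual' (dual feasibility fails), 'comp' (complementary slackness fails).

Gradient of f: grad f(x) = Q x + c = (-9, -9)
Constraint values g_i(x) = a_i^T x - b_i:
  g_1((3, 0)) = 0
  g_2((3, 0)) = -3
Stationarity residual: grad f(x) + sum_i lambda_i a_i = (0, 0)
  -> stationarity OK
Primal feasibility (all g_i <= 0): OK
Dual feasibility (all lambda_i >= 0): OK
Complementary slackness (lambda_i * g_i(x) = 0 for all i): OK

Verdict: yes, KKT holds.

yes


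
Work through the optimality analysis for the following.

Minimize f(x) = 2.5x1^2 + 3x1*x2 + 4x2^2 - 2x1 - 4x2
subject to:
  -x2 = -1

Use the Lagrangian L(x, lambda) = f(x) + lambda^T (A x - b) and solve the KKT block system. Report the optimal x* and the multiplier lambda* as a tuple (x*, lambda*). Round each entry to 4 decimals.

Form the Lagrangian:
  L(x, lambda) = (1/2) x^T Q x + c^T x + lambda^T (A x - b)
Stationarity (grad_x L = 0): Q x + c + A^T lambda = 0.
Primal feasibility: A x = b.

This gives the KKT block system:
  [ Q   A^T ] [ x     ]   [-c ]
  [ A    0  ] [ lambda ] = [ b ]

Solving the linear system:
  x*      = (-0.2, 1)
  lambda* = (3.4)
  f(x*)   = -0.1

x* = (-0.2, 1), lambda* = (3.4)


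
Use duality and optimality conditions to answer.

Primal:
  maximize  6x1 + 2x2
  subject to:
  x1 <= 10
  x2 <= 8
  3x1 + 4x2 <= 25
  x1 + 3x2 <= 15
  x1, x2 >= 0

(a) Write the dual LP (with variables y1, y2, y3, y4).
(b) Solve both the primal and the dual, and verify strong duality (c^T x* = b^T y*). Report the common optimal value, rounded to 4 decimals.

The standard primal-dual pair for 'max c^T x s.t. A x <= b, x >= 0' is:
  Dual:  min b^T y  s.t.  A^T y >= c,  y >= 0.

So the dual LP is:
  minimize  10y1 + 8y2 + 25y3 + 15y4
  subject to:
    y1 + 3y3 + y4 >= 6
    y2 + 4y3 + 3y4 >= 2
    y1, y2, y3, y4 >= 0

Solving the primal: x* = (8.3333, 0).
  primal value c^T x* = 50.
Solving the dual: y* = (0, 0, 2, 0).
  dual value b^T y* = 50.
Strong duality: c^T x* = b^T y*. Confirmed.

50


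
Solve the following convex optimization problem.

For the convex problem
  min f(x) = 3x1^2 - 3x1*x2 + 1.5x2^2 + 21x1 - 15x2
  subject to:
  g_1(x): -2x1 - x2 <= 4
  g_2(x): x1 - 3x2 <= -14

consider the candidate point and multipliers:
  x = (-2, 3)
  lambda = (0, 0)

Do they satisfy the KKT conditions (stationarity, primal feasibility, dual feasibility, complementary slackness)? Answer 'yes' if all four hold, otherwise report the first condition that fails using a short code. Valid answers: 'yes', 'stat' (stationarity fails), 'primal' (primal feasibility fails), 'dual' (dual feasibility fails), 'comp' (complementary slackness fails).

Gradient of f: grad f(x) = Q x + c = (0, 0)
Constraint values g_i(x) = a_i^T x - b_i:
  g_1((-2, 3)) = -3
  g_2((-2, 3)) = 3
Stationarity residual: grad f(x) + sum_i lambda_i a_i = (0, 0)
  -> stationarity OK
Primal feasibility (all g_i <= 0): FAILS
Dual feasibility (all lambda_i >= 0): OK
Complementary slackness (lambda_i * g_i(x) = 0 for all i): OK

Verdict: the first failing condition is primal_feasibility -> primal.

primal


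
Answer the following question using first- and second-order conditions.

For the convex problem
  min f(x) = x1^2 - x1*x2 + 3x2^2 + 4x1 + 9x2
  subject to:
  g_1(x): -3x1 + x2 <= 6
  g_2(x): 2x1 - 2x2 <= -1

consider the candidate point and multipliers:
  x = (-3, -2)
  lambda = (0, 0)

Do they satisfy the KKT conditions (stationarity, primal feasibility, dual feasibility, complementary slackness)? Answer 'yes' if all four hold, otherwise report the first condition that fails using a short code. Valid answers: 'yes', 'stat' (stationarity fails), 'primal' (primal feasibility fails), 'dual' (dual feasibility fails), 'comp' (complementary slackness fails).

Gradient of f: grad f(x) = Q x + c = (0, 0)
Constraint values g_i(x) = a_i^T x - b_i:
  g_1((-3, -2)) = 1
  g_2((-3, -2)) = -1
Stationarity residual: grad f(x) + sum_i lambda_i a_i = (0, 0)
  -> stationarity OK
Primal feasibility (all g_i <= 0): FAILS
Dual feasibility (all lambda_i >= 0): OK
Complementary slackness (lambda_i * g_i(x) = 0 for all i): OK

Verdict: the first failing condition is primal_feasibility -> primal.

primal


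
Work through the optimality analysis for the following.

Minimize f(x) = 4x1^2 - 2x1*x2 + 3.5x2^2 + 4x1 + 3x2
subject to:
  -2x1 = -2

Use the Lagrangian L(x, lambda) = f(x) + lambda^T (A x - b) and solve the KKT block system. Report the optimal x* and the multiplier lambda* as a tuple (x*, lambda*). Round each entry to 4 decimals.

Form the Lagrangian:
  L(x, lambda) = (1/2) x^T Q x + c^T x + lambda^T (A x - b)
Stationarity (grad_x L = 0): Q x + c + A^T lambda = 0.
Primal feasibility: A x = b.

This gives the KKT block system:
  [ Q   A^T ] [ x     ]   [-c ]
  [ A    0  ] [ lambda ] = [ b ]

Solving the linear system:
  x*      = (1, -0.1429)
  lambda* = (6.1429)
  f(x*)   = 7.9286

x* = (1, -0.1429), lambda* = (6.1429)


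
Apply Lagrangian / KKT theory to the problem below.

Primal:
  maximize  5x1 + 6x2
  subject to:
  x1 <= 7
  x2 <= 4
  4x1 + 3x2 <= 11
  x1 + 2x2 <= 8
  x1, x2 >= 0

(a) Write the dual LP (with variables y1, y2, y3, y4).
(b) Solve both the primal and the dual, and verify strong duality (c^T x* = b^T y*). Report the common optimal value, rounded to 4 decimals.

The standard primal-dual pair for 'max c^T x s.t. A x <= b, x >= 0' is:
  Dual:  min b^T y  s.t.  A^T y >= c,  y >= 0.

So the dual LP is:
  minimize  7y1 + 4y2 + 11y3 + 8y4
  subject to:
    y1 + 4y3 + y4 >= 5
    y2 + 3y3 + 2y4 >= 6
    y1, y2, y3, y4 >= 0

Solving the primal: x* = (0, 3.6667).
  primal value c^T x* = 22.
Solving the dual: y* = (0, 0, 2, 0).
  dual value b^T y* = 22.
Strong duality: c^T x* = b^T y*. Confirmed.

22


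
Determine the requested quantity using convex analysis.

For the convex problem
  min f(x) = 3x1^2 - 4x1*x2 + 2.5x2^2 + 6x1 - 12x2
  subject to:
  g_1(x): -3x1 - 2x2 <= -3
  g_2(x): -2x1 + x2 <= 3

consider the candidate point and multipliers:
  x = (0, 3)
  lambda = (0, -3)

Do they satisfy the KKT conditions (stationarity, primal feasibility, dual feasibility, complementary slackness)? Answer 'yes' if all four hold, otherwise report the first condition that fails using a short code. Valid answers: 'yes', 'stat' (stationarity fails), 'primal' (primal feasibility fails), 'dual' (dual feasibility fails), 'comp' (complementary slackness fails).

Gradient of f: grad f(x) = Q x + c = (-6, 3)
Constraint values g_i(x) = a_i^T x - b_i:
  g_1((0, 3)) = -3
  g_2((0, 3)) = 0
Stationarity residual: grad f(x) + sum_i lambda_i a_i = (0, 0)
  -> stationarity OK
Primal feasibility (all g_i <= 0): OK
Dual feasibility (all lambda_i >= 0): FAILS
Complementary slackness (lambda_i * g_i(x) = 0 for all i): OK

Verdict: the first failing condition is dual_feasibility -> dual.

dual


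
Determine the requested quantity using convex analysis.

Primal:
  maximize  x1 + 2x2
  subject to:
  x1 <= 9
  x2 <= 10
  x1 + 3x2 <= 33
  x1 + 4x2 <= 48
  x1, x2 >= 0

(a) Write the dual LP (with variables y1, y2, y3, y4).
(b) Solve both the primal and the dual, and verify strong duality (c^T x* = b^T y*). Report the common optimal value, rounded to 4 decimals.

The standard primal-dual pair for 'max c^T x s.t. A x <= b, x >= 0' is:
  Dual:  min b^T y  s.t.  A^T y >= c,  y >= 0.

So the dual LP is:
  minimize  9y1 + 10y2 + 33y3 + 48y4
  subject to:
    y1 + y3 + y4 >= 1
    y2 + 3y3 + 4y4 >= 2
    y1, y2, y3, y4 >= 0

Solving the primal: x* = (9, 8).
  primal value c^T x* = 25.
Solving the dual: y* = (0.3333, 0, 0.6667, 0).
  dual value b^T y* = 25.
Strong duality: c^T x* = b^T y*. Confirmed.

25


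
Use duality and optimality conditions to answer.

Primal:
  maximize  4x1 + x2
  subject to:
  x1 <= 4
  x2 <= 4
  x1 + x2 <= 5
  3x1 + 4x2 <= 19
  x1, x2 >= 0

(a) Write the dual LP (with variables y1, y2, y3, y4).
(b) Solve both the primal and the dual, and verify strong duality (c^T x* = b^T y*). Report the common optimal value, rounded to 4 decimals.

The standard primal-dual pair for 'max c^T x s.t. A x <= b, x >= 0' is:
  Dual:  min b^T y  s.t.  A^T y >= c,  y >= 0.

So the dual LP is:
  minimize  4y1 + 4y2 + 5y3 + 19y4
  subject to:
    y1 + y3 + 3y4 >= 4
    y2 + y3 + 4y4 >= 1
    y1, y2, y3, y4 >= 0

Solving the primal: x* = (4, 1).
  primal value c^T x* = 17.
Solving the dual: y* = (3, 0, 1, 0).
  dual value b^T y* = 17.
Strong duality: c^T x* = b^T y*. Confirmed.

17


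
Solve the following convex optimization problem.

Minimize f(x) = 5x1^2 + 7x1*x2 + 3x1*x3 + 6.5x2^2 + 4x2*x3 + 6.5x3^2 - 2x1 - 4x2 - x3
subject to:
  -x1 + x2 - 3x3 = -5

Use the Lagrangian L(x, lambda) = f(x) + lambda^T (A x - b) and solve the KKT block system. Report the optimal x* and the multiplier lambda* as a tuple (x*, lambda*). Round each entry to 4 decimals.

Form the Lagrangian:
  L(x, lambda) = (1/2) x^T Q x + c^T x + lambda^T (A x - b)
Stationarity (grad_x L = 0): Q x + c + A^T lambda = 0.
Primal feasibility: A x = b.

This gives the KKT block system:
  [ Q   A^T ] [ x     ]   [-c ]
  [ A    0  ] [ lambda ] = [ b ]

Solving the linear system:
  x*      = (0.8668, -0.823, 1.1034)
  lambda* = (4.2175)
  f(x*)   = 10.7713

x* = (0.8668, -0.823, 1.1034), lambda* = (4.2175)


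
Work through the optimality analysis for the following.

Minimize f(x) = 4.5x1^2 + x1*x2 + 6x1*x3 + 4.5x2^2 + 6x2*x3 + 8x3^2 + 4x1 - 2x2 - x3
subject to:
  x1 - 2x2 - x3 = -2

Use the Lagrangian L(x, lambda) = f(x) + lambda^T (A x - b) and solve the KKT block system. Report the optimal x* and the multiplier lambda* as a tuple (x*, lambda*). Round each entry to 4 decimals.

Form the Lagrangian:
  L(x, lambda) = (1/2) x^T Q x + c^T x + lambda^T (A x - b)
Stationarity (grad_x L = 0): Q x + c + A^T lambda = 0.
Primal feasibility: A x = b.

This gives the KKT block system:
  [ Q   A^T ] [ x     ]   [-c ]
  [ A    0  ] [ lambda ] = [ b ]

Solving the linear system:
  x*      = (-0.8536, 0.4167, 0.3131)
  lambda* = (1.3874)
  f(x*)   = -0.893

x* = (-0.8536, 0.4167, 0.3131), lambda* = (1.3874)


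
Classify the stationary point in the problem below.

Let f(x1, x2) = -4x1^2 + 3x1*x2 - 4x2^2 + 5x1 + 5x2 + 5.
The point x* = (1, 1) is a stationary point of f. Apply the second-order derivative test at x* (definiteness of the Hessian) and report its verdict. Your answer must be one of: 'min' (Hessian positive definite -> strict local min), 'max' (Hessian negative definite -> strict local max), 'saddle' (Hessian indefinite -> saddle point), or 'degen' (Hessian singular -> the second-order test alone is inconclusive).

Compute the Hessian H = grad^2 f:
  H = [[-8, 3], [3, -8]]
Verify stationarity: grad f(x*) = H x* + g = (0, 0).
Eigenvalues of H: -11, -5.
Both eigenvalues < 0, so H is negative definite -> x* is a strict local max.

max


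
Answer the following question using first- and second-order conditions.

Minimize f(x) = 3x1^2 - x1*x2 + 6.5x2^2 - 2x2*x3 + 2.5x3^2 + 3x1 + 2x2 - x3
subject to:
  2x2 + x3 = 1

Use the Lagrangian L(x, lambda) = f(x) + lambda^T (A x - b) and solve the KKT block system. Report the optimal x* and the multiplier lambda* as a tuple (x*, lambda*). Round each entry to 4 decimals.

Form the Lagrangian:
  L(x, lambda) = (1/2) x^T Q x + c^T x + lambda^T (A x - b)
Stationarity (grad_x L = 0): Q x + c + A^T lambda = 0.
Primal feasibility: A x = b.

This gives the KKT block system:
  [ Q   A^T ] [ x     ]   [-c ]
  [ A    0  ] [ lambda ] = [ b ]

Solving the linear system:
  x*      = (-0.4694, 0.1837, 0.6327)
  lambda* = (-1.7959)
  f(x*)   = 0.0612

x* = (-0.4694, 0.1837, 0.6327), lambda* = (-1.7959)


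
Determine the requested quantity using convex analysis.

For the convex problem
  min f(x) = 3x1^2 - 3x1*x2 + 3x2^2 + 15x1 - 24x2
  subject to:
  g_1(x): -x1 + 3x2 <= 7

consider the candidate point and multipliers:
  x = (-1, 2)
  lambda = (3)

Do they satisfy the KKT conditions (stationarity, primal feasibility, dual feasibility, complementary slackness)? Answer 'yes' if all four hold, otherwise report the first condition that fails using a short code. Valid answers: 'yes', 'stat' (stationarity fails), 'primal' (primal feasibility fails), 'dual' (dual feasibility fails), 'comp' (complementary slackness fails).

Gradient of f: grad f(x) = Q x + c = (3, -9)
Constraint values g_i(x) = a_i^T x - b_i:
  g_1((-1, 2)) = 0
Stationarity residual: grad f(x) + sum_i lambda_i a_i = (0, 0)
  -> stationarity OK
Primal feasibility (all g_i <= 0): OK
Dual feasibility (all lambda_i >= 0): OK
Complementary slackness (lambda_i * g_i(x) = 0 for all i): OK

Verdict: yes, KKT holds.

yes


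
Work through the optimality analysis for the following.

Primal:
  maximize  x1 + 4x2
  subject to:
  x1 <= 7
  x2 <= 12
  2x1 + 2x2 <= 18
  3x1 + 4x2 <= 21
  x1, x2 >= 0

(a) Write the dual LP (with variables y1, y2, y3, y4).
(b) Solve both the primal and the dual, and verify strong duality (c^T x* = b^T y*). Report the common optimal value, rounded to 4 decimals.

The standard primal-dual pair for 'max c^T x s.t. A x <= b, x >= 0' is:
  Dual:  min b^T y  s.t.  A^T y >= c,  y >= 0.

So the dual LP is:
  minimize  7y1 + 12y2 + 18y3 + 21y4
  subject to:
    y1 + 2y3 + 3y4 >= 1
    y2 + 2y3 + 4y4 >= 4
    y1, y2, y3, y4 >= 0

Solving the primal: x* = (0, 5.25).
  primal value c^T x* = 21.
Solving the dual: y* = (0, 0, 0, 1).
  dual value b^T y* = 21.
Strong duality: c^T x* = b^T y*. Confirmed.

21


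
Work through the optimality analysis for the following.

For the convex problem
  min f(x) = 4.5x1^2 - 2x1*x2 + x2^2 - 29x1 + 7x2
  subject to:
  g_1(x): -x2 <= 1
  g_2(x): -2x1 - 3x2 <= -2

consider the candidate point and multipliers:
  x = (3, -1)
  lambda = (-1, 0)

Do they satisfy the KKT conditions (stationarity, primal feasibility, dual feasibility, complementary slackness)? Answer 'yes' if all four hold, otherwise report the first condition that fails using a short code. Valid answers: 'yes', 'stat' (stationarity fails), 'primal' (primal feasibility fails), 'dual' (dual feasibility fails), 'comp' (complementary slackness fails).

Gradient of f: grad f(x) = Q x + c = (0, -1)
Constraint values g_i(x) = a_i^T x - b_i:
  g_1((3, -1)) = 0
  g_2((3, -1)) = -1
Stationarity residual: grad f(x) + sum_i lambda_i a_i = (0, 0)
  -> stationarity OK
Primal feasibility (all g_i <= 0): OK
Dual feasibility (all lambda_i >= 0): FAILS
Complementary slackness (lambda_i * g_i(x) = 0 for all i): OK

Verdict: the first failing condition is dual_feasibility -> dual.

dual


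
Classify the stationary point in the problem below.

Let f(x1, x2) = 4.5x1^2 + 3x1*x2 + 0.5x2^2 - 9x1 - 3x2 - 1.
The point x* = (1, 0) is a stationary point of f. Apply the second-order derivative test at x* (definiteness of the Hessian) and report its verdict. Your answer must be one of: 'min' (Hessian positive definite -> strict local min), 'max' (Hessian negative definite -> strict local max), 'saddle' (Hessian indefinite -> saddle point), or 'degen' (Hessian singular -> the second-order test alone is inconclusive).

Compute the Hessian H = grad^2 f:
  H = [[9, 3], [3, 1]]
Verify stationarity: grad f(x*) = H x* + g = (0, 0).
Eigenvalues of H: 0, 10.
H has a zero eigenvalue (singular; positive semidefinite but not definite), so H is neither positive definite, negative definite, nor indefinite. The second-order test alone is inconclusive -> degen.
(Indeed, f is constant along the null direction of H through x*, so x* is not a strict local extremum.)

degen


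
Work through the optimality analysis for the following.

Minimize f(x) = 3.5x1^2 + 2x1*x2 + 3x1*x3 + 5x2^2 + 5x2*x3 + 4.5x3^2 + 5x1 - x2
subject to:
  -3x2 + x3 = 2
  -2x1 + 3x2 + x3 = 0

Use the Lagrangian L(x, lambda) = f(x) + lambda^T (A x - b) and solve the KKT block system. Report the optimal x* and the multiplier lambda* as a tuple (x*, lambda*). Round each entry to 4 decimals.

Form the Lagrangian:
  L(x, lambda) = (1/2) x^T Q x + c^T x + lambda^T (A x - b)
Stationarity (grad_x L = 0): Q x + c + A^T lambda = 0.
Primal feasibility: A x = b.

This gives the KKT block system:
  [ Q   A^T ] [ x     ]   [-c ]
  [ A    0  ] [ lambda ] = [ b ]

Solving the linear system:
  x*      = (-0.536, -0.512, 0.464)
  lambda* = (-0.816, 0.808)
  f(x*)   = -0.268

x* = (-0.536, -0.512, 0.464), lambda* = (-0.816, 0.808)


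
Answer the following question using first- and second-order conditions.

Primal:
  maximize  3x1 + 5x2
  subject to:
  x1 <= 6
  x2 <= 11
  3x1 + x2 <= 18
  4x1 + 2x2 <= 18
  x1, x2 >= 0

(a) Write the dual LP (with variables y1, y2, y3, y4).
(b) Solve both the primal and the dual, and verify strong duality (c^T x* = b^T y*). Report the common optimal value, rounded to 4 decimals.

The standard primal-dual pair for 'max c^T x s.t. A x <= b, x >= 0' is:
  Dual:  min b^T y  s.t.  A^T y >= c,  y >= 0.

So the dual LP is:
  minimize  6y1 + 11y2 + 18y3 + 18y4
  subject to:
    y1 + 3y3 + 4y4 >= 3
    y2 + y3 + 2y4 >= 5
    y1, y2, y3, y4 >= 0

Solving the primal: x* = (0, 9).
  primal value c^T x* = 45.
Solving the dual: y* = (0, 0, 0, 2.5).
  dual value b^T y* = 45.
Strong duality: c^T x* = b^T y*. Confirmed.

45
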